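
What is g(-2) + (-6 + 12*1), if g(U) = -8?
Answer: -2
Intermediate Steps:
g(-2) + (-6 + 12*1) = -8 + (-6 + 12*1) = -8 + (-6 + 12) = -8 + 6 = -2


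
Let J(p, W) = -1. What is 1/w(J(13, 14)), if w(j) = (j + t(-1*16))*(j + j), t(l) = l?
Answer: 1/34 ≈ 0.029412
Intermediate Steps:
w(j) = 2*j*(-16 + j) (w(j) = (j - 1*16)*(j + j) = (j - 16)*(2*j) = (-16 + j)*(2*j) = 2*j*(-16 + j))
1/w(J(13, 14)) = 1/(2*(-1)*(-16 - 1)) = 1/(2*(-1)*(-17)) = 1/34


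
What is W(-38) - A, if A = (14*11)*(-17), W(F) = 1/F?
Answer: 99483/38 ≈ 2618.0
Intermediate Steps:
A = -2618 (A = 154*(-17) = -2618)
W(-38) - A = 1/(-38) - 1*(-2618) = -1/38 + 2618 = 99483/38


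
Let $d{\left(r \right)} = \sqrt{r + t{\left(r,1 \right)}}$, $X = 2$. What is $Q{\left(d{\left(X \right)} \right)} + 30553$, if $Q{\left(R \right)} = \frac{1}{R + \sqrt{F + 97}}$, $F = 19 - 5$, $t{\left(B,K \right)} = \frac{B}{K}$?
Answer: $\frac{3269169}{107} + \frac{\sqrt{111}}{107} \approx 30553.0$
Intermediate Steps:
$F = 14$ ($F = 19 - 5 = 14$)
$d{\left(r \right)} = \sqrt{2} \sqrt{r}$ ($d{\left(r \right)} = \sqrt{r + \frac{r}{1}} = \sqrt{r + r 1} = \sqrt{r + r} = \sqrt{2 r} = \sqrt{2} \sqrt{r}$)
$Q{\left(R \right)} = \frac{1}{R + \sqrt{111}}$ ($Q{\left(R \right)} = \frac{1}{R + \sqrt{14 + 97}} = \frac{1}{R + \sqrt{111}}$)
$Q{\left(d{\left(X \right)} \right)} + 30553 = \frac{1}{\sqrt{2} \sqrt{2} + \sqrt{111}} + 30553 = \frac{1}{2 + \sqrt{111}} + 30553 = 30553 + \frac{1}{2 + \sqrt{111}}$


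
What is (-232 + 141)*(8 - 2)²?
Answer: -3276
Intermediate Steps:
(-232 + 141)*(8 - 2)² = -91*6² = -91*36 = -3276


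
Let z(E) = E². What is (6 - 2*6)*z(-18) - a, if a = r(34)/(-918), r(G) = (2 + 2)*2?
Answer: -892292/459 ≈ -1944.0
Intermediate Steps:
r(G) = 8 (r(G) = 4*2 = 8)
a = -4/459 (a = 8/(-918) = 8*(-1/918) = -4/459 ≈ -0.0087146)
(6 - 2*6)*z(-18) - a = (6 - 2*6)*(-18)² - 1*(-4/459) = (6 - 12)*324 + 4/459 = -6*324 + 4/459 = -1944 + 4/459 = -892292/459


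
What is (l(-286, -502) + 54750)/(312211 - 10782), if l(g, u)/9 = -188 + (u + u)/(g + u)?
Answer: 10454685/59381513 ≈ 0.17606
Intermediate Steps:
l(g, u) = -1692 + 18*u/(g + u) (l(g, u) = 9*(-188 + (u + u)/(g + u)) = 9*(-188 + (2*u)/(g + u)) = 9*(-188 + 2*u/(g + u)) = -1692 + 18*u/(g + u))
(l(-286, -502) + 54750)/(312211 - 10782) = (18*(-94*(-286) - 93*(-502))/(-286 - 502) + 54750)/(312211 - 10782) = (18*(26884 + 46686)/(-788) + 54750)/301429 = (18*(-1/788)*73570 + 54750)*(1/301429) = (-331065/197 + 54750)*(1/301429) = (10454685/197)*(1/301429) = 10454685/59381513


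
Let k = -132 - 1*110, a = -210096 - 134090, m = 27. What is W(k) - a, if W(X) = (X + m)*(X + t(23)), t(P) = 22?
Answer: 391486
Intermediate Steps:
a = -344186
k = -242 (k = -132 - 110 = -242)
W(X) = (22 + X)*(27 + X) (W(X) = (X + 27)*(X + 22) = (27 + X)*(22 + X) = (22 + X)*(27 + X))
W(k) - a = (594 + (-242)² + 49*(-242)) - 1*(-344186) = (594 + 58564 - 11858) + 344186 = 47300 + 344186 = 391486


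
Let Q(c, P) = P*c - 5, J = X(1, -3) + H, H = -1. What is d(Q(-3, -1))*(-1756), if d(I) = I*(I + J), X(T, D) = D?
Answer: -21072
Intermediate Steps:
J = -4 (J = -3 - 1 = -4)
Q(c, P) = -5 + P*c
d(I) = I*(-4 + I) (d(I) = I*(I - 4) = I*(-4 + I))
d(Q(-3, -1))*(-1756) = ((-5 - 1*(-3))*(-4 + (-5 - 1*(-3))))*(-1756) = ((-5 + 3)*(-4 + (-5 + 3)))*(-1756) = -2*(-4 - 2)*(-1756) = -2*(-6)*(-1756) = 12*(-1756) = -21072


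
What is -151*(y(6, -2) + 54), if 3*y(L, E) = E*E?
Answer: -25066/3 ≈ -8355.3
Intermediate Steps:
y(L, E) = E²/3 (y(L, E) = (E*E)/3 = E²/3)
-151*(y(6, -2) + 54) = -151*((⅓)*(-2)² + 54) = -151*((⅓)*4 + 54) = -151*(4/3 + 54) = -151*166/3 = -25066/3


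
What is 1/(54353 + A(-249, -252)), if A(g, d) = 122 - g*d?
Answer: -1/8273 ≈ -0.00012088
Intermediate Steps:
A(g, d) = 122 - d*g
1/(54353 + A(-249, -252)) = 1/(54353 + (122 - 1*(-252)*(-249))) = 1/(54353 + (122 - 62748)) = 1/(54353 - 62626) = 1/(-8273) = -1/8273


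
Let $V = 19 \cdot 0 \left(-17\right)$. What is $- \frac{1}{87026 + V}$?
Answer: $- \frac{1}{87026} \approx -1.1491 \cdot 10^{-5}$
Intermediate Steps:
$V = 0$ ($V = 0 \left(-17\right) = 0$)
$- \frac{1}{87026 + V} = - \frac{1}{87026 + 0} = - \frac{1}{87026}$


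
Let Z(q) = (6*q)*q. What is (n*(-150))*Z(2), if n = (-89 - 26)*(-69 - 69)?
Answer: -57132000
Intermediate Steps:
Z(q) = 6*q²
n = 15870 (n = -115*(-138) = 15870)
(n*(-150))*Z(2) = (15870*(-150))*(6*2²) = -14283000*4 = -2380500*24 = -57132000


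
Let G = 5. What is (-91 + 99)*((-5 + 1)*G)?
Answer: -160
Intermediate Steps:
(-91 + 99)*((-5 + 1)*G) = (-91 + 99)*((-5 + 1)*5) = 8*(-4*5) = 8*(-20) = -160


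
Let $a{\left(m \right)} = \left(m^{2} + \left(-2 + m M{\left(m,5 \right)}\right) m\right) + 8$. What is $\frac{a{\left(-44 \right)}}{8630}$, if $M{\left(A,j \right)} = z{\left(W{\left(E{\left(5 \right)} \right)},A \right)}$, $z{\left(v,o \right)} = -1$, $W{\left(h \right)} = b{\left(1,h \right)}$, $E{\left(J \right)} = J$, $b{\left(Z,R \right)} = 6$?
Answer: $\frac{48}{4315} \approx 0.011124$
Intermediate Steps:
$W{\left(h \right)} = 6$
$M{\left(A,j \right)} = -1$
$a{\left(m \right)} = 8 + m^{2} + m \left(-2 - m\right)$ ($a{\left(m \right)} = \left(m^{2} + \left(-2 + m \left(-1\right)\right) m\right) + 8 = \left(m^{2} + \left(-2 - m\right) m\right) + 8 = \left(m^{2} + m \left(-2 - m\right)\right) + 8 = 8 + m^{2} + m \left(-2 - m\right)$)
$\frac{a{\left(-44 \right)}}{8630} = \frac{8 - -88}{8630} = \left(8 + 88\right) \frac{1}{8630} = 96 \cdot \frac{1}{8630} = \frac{48}{4315}$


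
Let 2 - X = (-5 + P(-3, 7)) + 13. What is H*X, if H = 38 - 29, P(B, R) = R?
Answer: -117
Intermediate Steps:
H = 9
X = -13 (X = 2 - ((-5 + 7) + 13) = 2 - (2 + 13) = 2 - 1*15 = 2 - 15 = -13)
H*X = 9*(-13) = -117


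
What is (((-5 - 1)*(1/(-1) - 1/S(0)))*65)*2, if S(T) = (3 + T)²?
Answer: 2600/3 ≈ 866.67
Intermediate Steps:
(((-5 - 1)*(1/(-1) - 1/S(0)))*65)*2 = (((-5 - 1)*(1/(-1) - 1/((3 + 0)²)))*65)*2 = (-6*(1*(-1) - 1/(3²))*65)*2 = (-6*(-1 - 1/9)*65)*2 = (-6*(-1 - 1*⅑)*65)*2 = (-6*(-1 - ⅑)*65)*2 = (-6*(-10/9)*65)*2 = ((20/3)*65)*2 = (1300/3)*2 = 2600/3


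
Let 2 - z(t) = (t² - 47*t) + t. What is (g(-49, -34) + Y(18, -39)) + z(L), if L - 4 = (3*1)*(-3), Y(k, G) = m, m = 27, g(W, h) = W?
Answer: -275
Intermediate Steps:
Y(k, G) = 27
L = -5 (L = 4 + (3*1)*(-3) = 4 + 3*(-3) = 4 - 9 = -5)
z(t) = 2 - t² + 46*t (z(t) = 2 - ((t² - 47*t) + t) = 2 - (t² - 46*t) = 2 + (-t² + 46*t) = 2 - t² + 46*t)
(g(-49, -34) + Y(18, -39)) + z(L) = (-49 + 27) + (2 - 1*(-5)² + 46*(-5)) = -22 + (2 - 1*25 - 230) = -22 + (2 - 25 - 230) = -22 - 253 = -275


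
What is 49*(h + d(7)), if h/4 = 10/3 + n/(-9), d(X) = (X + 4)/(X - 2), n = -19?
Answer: 52871/45 ≈ 1174.9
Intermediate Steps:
d(X) = (4 + X)/(-2 + X)
h = 196/9 (h = 4*(10/3 - 19/(-9)) = 4*(10*(1/3) - 19*(-1/9)) = 4*(10/3 + 19/9) = 4*(49/9) = 196/9 ≈ 21.778)
49*(h + d(7)) = 49*(196/9 + (4 + 7)/(-2 + 7)) = 49*(196/9 + 11/5) = 49*(1079/45) = 52871/45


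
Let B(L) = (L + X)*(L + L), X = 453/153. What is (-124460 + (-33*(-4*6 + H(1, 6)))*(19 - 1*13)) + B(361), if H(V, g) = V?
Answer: 7286558/51 ≈ 1.4287e+5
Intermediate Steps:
X = 151/51 (X = 453*(1/153) = 151/51 ≈ 2.9608)
B(L) = 2*L*(151/51 + L) (B(L) = (L + 151/51)*(L + L) = (151/51 + L)*(2*L) = 2*L*(151/51 + L))
(-124460 + (-33*(-4*6 + H(1, 6)))*(19 - 1*13)) + B(361) = (-124460 + (-33*(-4*6 + 1))*(19 - 1*13)) + (2/51)*361*(151 + 51*361) = (-124460 + (-33*(-24 + 1))*(19 - 13)) + (2/51)*361*(151 + 18411) = (-124460 - 33*(-23)*6) + (2/51)*361*18562 = (-124460 + 759*6) + 13401764/51 = (-124460 + 4554) + 13401764/51 = -119906 + 13401764/51 = 7286558/51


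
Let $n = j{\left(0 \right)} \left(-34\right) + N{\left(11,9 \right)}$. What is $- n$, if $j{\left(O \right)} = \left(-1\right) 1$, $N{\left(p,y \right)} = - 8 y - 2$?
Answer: $40$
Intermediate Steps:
$N{\left(p,y \right)} = -2 - 8 y$
$j{\left(O \right)} = -1$
$n = -40$ ($n = \left(-1\right) \left(-34\right) - 74 = 34 - 74 = -40$)
$- n = \left(-1\right) \left(-40\right) = 40$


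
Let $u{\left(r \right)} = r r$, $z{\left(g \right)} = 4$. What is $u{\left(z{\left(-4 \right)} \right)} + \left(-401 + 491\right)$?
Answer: $106$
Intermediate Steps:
$u{\left(r \right)} = r^{2}$
$u{\left(z{\left(-4 \right)} \right)} + \left(-401 + 491\right) = 4^{2} + \left(-401 + 491\right) = 16 + 90 = 106$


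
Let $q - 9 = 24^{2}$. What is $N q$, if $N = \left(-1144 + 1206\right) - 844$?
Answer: $-457470$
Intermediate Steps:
$N = -782$ ($N = 62 - 844 = -782$)
$q = 585$ ($q = 9 + 24^{2} = 9 + 576 = 585$)
$N q = \left(-782\right) 585 = -457470$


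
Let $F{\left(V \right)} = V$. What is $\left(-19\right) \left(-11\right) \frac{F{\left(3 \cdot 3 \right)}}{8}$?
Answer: $\frac{1881}{8} \approx 235.13$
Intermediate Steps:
$\left(-19\right) \left(-11\right) \frac{F{\left(3 \cdot 3 \right)}}{8} = \left(-19\right) \left(-11\right) \frac{3 \cdot 3}{8} = 209 \cdot 9 \cdot \frac{1}{8} = 209 \cdot \frac{9}{8} = \frac{1881}{8}$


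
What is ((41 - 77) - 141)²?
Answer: 31329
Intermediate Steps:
((41 - 77) - 141)² = (-36 - 141)² = (-177)² = 31329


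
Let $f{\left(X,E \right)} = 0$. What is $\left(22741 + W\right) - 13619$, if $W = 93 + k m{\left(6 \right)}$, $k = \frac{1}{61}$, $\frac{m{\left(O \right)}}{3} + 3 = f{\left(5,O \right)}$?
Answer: $\frac{562106}{61} \approx 9214.8$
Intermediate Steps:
$m{\left(O \right)} = -9$ ($m{\left(O \right)} = -9 + 3 \cdot 0 = -9 + 0 = -9$)
$k = \frac{1}{61} \approx 0.016393$
$W = \frac{5664}{61}$ ($W = 93 + \frac{1}{61} \left(-9\right) = 93 - \frac{9}{61} = \frac{5664}{61} \approx 92.852$)
$\left(22741 + W\right) - 13619 = \left(22741 + \frac{5664}{61}\right) - 13619 = \frac{1392865}{61} - 13619 = \frac{562106}{61}$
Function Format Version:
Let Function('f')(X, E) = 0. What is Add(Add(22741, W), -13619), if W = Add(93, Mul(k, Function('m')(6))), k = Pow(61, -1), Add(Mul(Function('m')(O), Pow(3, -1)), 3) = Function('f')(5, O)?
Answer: Rational(562106, 61) ≈ 9214.8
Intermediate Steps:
Function('m')(O) = -9 (Function('m')(O) = Add(-9, Mul(3, 0)) = Add(-9, 0) = -9)
k = Rational(1, 61) ≈ 0.016393
W = Rational(5664, 61) (W = Add(93, Mul(Rational(1, 61), -9)) = Add(93, Rational(-9, 61)) = Rational(5664, 61) ≈ 92.852)
Add(Add(22741, W), -13619) = Add(Add(22741, Rational(5664, 61)), -13619) = Add(Rational(1392865, 61), -13619) = Rational(562106, 61)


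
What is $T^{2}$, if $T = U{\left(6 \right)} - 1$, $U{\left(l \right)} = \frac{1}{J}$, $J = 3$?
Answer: $\frac{4}{9} \approx 0.44444$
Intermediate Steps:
$U{\left(l \right)} = \frac{1}{3}$
$T = - \frac{2}{3}$ ($T = \frac{1}{3} - 1 = - \frac{2}{3} \approx -0.66667$)
$T^{2} = \left(- \frac{2}{3}\right)^{2} = \frac{4}{9}$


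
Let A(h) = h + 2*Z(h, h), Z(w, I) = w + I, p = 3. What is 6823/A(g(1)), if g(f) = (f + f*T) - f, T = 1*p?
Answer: 6823/15 ≈ 454.87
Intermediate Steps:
T = 3 (T = 1*3 = 3)
Z(w, I) = I + w
g(f) = 3*f (g(f) = (f + f*3) - f = (f + 3*f) - f = 4*f - f = 3*f)
A(h) = 5*h (A(h) = h + 2*(h + h) = h + 2*(2*h) = h + 4*h = 5*h)
6823/A(g(1)) = 6823/((5*(3*1))) = 6823/((5*3)) = 6823/15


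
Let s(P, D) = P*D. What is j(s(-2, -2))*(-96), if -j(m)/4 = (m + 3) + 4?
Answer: 4224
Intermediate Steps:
s(P, D) = D*P
j(m) = -28 - 4*m (j(m) = -4*((m + 3) + 4) = -4*((3 + m) + 4) = -4*(7 + m) = -28 - 4*m)
j(s(-2, -2))*(-96) = (-28 - (-8)*(-2))*(-96) = (-28 - 4*4)*(-96) = (-28 - 16)*(-96) = -44*(-96) = 4224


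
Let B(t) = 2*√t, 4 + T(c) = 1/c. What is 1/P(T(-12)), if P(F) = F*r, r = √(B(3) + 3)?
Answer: -12/(49*√(3 + 2*√3)) ≈ -0.096323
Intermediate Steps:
T(c) = -4 + 1/c
r = √(3 + 2*√3) (r = √(2*√3 + 3) = √(3 + 2*√3) ≈ 2.5425)
P(F) = F*√(3 + 2*√3)
1/P(T(-12)) = 1/((-4 + 1/(-12))*√(3 + 2*√3)) = 1/((-4 - 1/12)*√(3 + 2*√3)) = 1/(-49*√(3 + 2*√3)/12) = -12/(49*√(3 + 2*√3))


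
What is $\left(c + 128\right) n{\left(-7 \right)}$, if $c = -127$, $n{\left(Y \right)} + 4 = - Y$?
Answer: $3$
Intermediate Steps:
$n{\left(Y \right)} = -4 - Y$
$\left(c + 128\right) n{\left(-7 \right)} = \left(-127 + 128\right) \left(-4 - -7\right) = 1 \left(-4 + 7\right) = 1 \cdot 3 = 3$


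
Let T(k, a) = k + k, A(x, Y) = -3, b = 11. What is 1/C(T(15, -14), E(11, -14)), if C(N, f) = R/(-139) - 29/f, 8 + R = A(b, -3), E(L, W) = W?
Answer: 1946/4185 ≈ 0.46499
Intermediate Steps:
R = -11 (R = -8 - 3 = -11)
T(k, a) = 2*k
C(N, f) = 11/139 - 29/f (C(N, f) = -11/(-139) - 29/f = -11*(-1/139) - 29/f = 11/139 - 29/f)
1/C(T(15, -14), E(11, -14)) = 1/(11/139 - 29/(-14)) = 1/(11/139 - 29*(-1/14)) = 1/(11/139 + 29/14) = 1/(4185/1946) = 1946/4185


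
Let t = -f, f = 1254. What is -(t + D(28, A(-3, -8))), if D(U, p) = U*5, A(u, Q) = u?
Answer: 1114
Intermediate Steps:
t = -1254 (t = -1*1254 = -1254)
D(U, p) = 5*U
-(t + D(28, A(-3, -8))) = -(-1254 + 5*28) = -(-1254 + 140) = -1*(-1114) = 1114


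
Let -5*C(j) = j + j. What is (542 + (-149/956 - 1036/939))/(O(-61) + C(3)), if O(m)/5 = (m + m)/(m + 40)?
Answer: 395104745/20347504 ≈ 19.418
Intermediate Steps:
C(j) = -2*j/5 (C(j) = -(j + j)/5 = -2*j/5)
O(m) = 10*m/(40 + m) (O(m) = 5*((m + m)/(m + 40)) = 5*((2*m)/(40 + m)) = 5*(2*m/(40 + m)) = 10*m/(40 + m))
(542 + (-149/956 - 1036/939))/(O(-61) + C(3)) = (542 + (-149/956 - 1036/939))/(10*(-61)/(40 - 61) - ⅖*3) = (542 + (-149*1/956 - 1036*1/939))/(10*(-61)/(-21) - 6/5) = (542 + (-149/956 - 1036/939))/(10*(-61)*(-1/21) - 6/5) = (542 - 1130327/897684)/(610/21 - 6/5) = 485414401/(897684*(2924/105)) = (485414401/897684)*(105/2924) = 395104745/20347504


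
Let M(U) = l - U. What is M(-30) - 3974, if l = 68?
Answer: -3876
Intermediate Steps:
M(U) = 68 - U
M(-30) - 3974 = (68 - 1*(-30)) - 3974 = (68 + 30) - 3974 = 98 - 3974 = -3876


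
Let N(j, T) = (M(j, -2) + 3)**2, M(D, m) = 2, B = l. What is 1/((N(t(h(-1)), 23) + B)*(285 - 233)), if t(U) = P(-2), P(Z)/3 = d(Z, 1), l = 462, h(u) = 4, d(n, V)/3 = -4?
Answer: 1/25324 ≈ 3.9488e-5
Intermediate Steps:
d(n, V) = -12 (d(n, V) = 3*(-4) = -12)
B = 462
P(Z) = -36 (P(Z) = 3*(-12) = -36)
t(U) = -36
N(j, T) = 25 (N(j, T) = (2 + 3)**2 = 5**2 = 25)
1/((N(t(h(-1)), 23) + B)*(285 - 233)) = 1/((25 + 462)*(285 - 233)) = 1/(487*52) = 1/25324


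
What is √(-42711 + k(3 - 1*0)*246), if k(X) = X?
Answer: I*√41973 ≈ 204.87*I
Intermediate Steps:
√(-42711 + k(3 - 1*0)*246) = √(-42711 + (3 - 1*0)*246) = √(-42711 + (3 + 0)*246) = √(-42711 + 3*246) = √(-42711 + 738) = √(-41973) = I*√41973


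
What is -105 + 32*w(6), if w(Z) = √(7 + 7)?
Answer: -105 + 32*√14 ≈ 14.733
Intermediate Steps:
w(Z) = √14
-105 + 32*w(6) = -105 + 32*√14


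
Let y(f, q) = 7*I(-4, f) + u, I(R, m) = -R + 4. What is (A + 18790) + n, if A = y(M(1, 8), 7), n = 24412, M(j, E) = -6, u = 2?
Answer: 43260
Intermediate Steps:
I(R, m) = 4 - R
y(f, q) = 58 (y(f, q) = 7*(4 - 1*(-4)) + 2 = 7*(4 + 4) + 2 = 7*8 + 2 = 56 + 2 = 58)
A = 58
(A + 18790) + n = (58 + 18790) + 24412 = 18848 + 24412 = 43260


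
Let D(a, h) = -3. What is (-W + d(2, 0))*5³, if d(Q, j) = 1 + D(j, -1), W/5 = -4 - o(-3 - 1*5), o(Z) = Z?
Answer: -2750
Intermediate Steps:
W = 20 (W = 5*(-4 - (-3 - 1*5)) = 5*(-4 - (-3 - 5)) = 5*(-4 - 1*(-8)) = 5*(-4 + 8) = 5*4 = 20)
d(Q, j) = -2 (d(Q, j) = 1 - 3 = -2)
(-W + d(2, 0))*5³ = (-1*20 - 2)*5³ = (-20 - 2)*125 = -22*125 = -2750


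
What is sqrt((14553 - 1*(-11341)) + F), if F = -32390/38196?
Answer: sqrt(1049344738874)/6366 ≈ 160.91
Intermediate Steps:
F = -16195/19098 (F = -32390*1/38196 = -16195/19098 ≈ -0.84799)
sqrt((14553 - 1*(-11341)) + F) = sqrt((14553 - 1*(-11341)) - 16195/19098) = sqrt((14553 + 11341) - 16195/19098) = sqrt(25894 - 16195/19098) = sqrt(494507417/19098) = sqrt(1049344738874)/6366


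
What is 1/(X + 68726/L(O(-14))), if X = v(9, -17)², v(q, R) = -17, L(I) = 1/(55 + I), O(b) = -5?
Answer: 1/3436589 ≈ 2.9099e-7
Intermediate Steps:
X = 289 (X = (-17)² = 289)
1/(X + 68726/L(O(-14))) = 1/(289 + 68726/(1/(55 - 5))) = 1/(289 + 68726/(1/50)) = 1/(289 + 68726*50) = 1/(289 + 3436300) = 1/3436589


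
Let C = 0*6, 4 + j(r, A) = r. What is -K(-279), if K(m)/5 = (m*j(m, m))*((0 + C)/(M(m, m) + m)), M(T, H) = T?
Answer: 0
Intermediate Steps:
j(r, A) = -4 + r
C = 0
K(m) = 0 (K(m) = 5*((m*(-4 + m))*((0 + 0)/(m + m))) = 5*((m*(-4 + m))*(0/((2*m)))) = 5*((m*(-4 + m))*(0*(1/(2*m)))) = 5*((m*(-4 + m))*0) = 5*0 = 0)
-K(-279) = -1*0 = 0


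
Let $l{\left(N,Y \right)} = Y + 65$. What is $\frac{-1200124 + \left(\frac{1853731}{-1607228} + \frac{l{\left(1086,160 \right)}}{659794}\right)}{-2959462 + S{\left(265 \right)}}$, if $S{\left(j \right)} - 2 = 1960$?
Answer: $\frac{636329993220926541}{1568124749488570000} \approx 0.40579$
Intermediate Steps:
$l{\left(N,Y \right)} = 65 + Y$
$S{\left(j \right)} = 1962$ ($S{\left(j \right)} = 2 + 1960 = 1962$)
$\frac{-1200124 + \left(\frac{1853731}{-1607228} + \frac{l{\left(1086,160 \right)}}{659794}\right)}{-2959462 + S{\left(265 \right)}} = \frac{-1200124 + \left(\frac{1853731}{-1607228} + \frac{65 + 160}{659794}\right)}{-2959462 + 1962} = \frac{-1200124 + \left(1853731 \left(- \frac{1}{1607228}\right) + 225 \cdot \frac{1}{659794}\right)}{-2957500} = \left(-1200124 + \left(- \frac{1853731}{1607228} + \frac{225}{659794}\right)\right) \left(- \frac{1}{2957500}\right) = \left(-1200124 - \frac{611359482557}{530219695516}\right) \left(- \frac{1}{2957500}\right) = \left(- \frac{636329993220926541}{530219695516}\right) \left(- \frac{1}{2957500}\right) = \frac{636329993220926541}{1568124749488570000}$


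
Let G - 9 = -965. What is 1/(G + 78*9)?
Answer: -1/254 ≈ -0.0039370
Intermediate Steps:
G = -956 (G = 9 - 965 = -956)
1/(G + 78*9) = 1/(-956 + 78*9) = 1/(-956 + 702) = 1/(-254) = -1/254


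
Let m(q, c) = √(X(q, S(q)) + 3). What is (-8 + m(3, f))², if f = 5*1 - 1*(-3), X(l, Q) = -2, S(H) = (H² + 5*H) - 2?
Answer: 49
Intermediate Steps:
S(H) = -2 + H² + 5*H
f = 8 (f = 5 + 3 = 8)
m(q, c) = 1 (m(q, c) = √(-2 + 3) = √1 = 1)
(-8 + m(3, f))² = (-8 + 1)² = (-7)² = 49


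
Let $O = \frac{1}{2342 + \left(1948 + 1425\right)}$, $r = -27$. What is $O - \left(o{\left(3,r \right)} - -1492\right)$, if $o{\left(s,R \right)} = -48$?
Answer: $- \frac{8252459}{5715} \approx -1444.0$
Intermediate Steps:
$O = \frac{1}{5715}$ ($O = \frac{1}{2342 + 3373} = \frac{1}{5715} \approx 0.00017498$)
$O - \left(o{\left(3,r \right)} - -1492\right) = \frac{1}{5715} - \left(-48 - -1492\right) = \frac{1}{5715} - \left(-48 + 1492\right) = \frac{1}{5715} - 1444 = - \frac{8252459}{5715}$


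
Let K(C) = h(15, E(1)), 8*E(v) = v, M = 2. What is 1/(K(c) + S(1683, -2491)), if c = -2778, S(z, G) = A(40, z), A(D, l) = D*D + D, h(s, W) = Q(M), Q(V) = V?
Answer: 1/1642 ≈ 0.00060901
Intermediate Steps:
E(v) = v/8
h(s, W) = 2
A(D, l) = D + D² (A(D, l) = D² + D = D + D²)
S(z, G) = 1640 (S(z, G) = 40*(1 + 40) = 40*41 = 1640)
K(C) = 2
1/(K(c) + S(1683, -2491)) = 1/(2 + 1640) = 1/1642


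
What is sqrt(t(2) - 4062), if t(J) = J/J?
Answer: I*sqrt(4061) ≈ 63.726*I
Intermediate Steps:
t(J) = 1
sqrt(t(2) - 4062) = sqrt(1 - 4062) = sqrt(-4061) = I*sqrt(4061)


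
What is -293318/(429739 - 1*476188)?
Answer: 293318/46449 ≈ 6.3148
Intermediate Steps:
-293318/(429739 - 1*476188) = -293318/(429739 - 476188) = -293318/(-46449) = -293318*(-1/46449) = 293318/46449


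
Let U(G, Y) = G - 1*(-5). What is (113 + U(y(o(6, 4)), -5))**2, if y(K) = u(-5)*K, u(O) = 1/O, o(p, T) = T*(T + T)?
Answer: 311364/25 ≈ 12455.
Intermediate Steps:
o(p, T) = 2*T**2 (o(p, T) = T*(2*T) = 2*T**2)
y(K) = -K/5 (y(K) = K/(-5) = -K/5)
U(G, Y) = 5 + G (U(G, Y) = G + 5 = 5 + G)
(113 + U(y(o(6, 4)), -5))**2 = (113 + (5 - 2*4**2/5))**2 = (113 + (5 - 2*16/5))**2 = (113 + (5 - 1/5*32))**2 = (113 + (5 - 32/5))**2 = (113 - 7/5)**2 = (558/5)**2 = 311364/25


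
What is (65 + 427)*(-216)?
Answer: -106272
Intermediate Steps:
(65 + 427)*(-216) = 492*(-216) = -106272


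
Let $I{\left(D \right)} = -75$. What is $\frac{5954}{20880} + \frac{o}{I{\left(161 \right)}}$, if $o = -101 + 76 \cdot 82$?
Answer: $- \frac{4252291}{52200} \approx -81.462$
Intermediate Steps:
$o = 6131$ ($o = -101 + 6232 = 6131$)
$\frac{5954}{20880} + \frac{o}{I{\left(161 \right)}} = \frac{5954}{20880} + \frac{6131}{-75} = 5954 \cdot \frac{1}{20880} + 6131 \left(- \frac{1}{75}\right) = \frac{2977}{10440} - \frac{6131}{75} = - \frac{4252291}{52200}$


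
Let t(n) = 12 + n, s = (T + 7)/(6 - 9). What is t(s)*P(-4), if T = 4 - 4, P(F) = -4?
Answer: -116/3 ≈ -38.667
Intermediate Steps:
T = 0
s = -7/3 (s = (0 + 7)/(6 - 9) = 7/(-3) = 7*(-⅓) = -7/3 ≈ -2.3333)
t(s)*P(-4) = (12 - 7/3)*(-4) = (29/3)*(-4) = -116/3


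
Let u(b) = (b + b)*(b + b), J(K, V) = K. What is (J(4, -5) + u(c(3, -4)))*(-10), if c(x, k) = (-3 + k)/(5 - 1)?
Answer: -325/2 ≈ -162.50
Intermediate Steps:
c(x, k) = -¾ + k/4 (c(x, k) = (-3 + k)/4 = (-3 + k)*(¼) = -¾ + k/4)
u(b) = 4*b² (u(b) = (2*b)*(2*b) = 4*b²)
(J(4, -5) + u(c(3, -4)))*(-10) = (4 + 4*(-¾ + (¼)*(-4))²)*(-10) = (4 + 4*(-¾ - 1)²)*(-10) = (4 + 4*(-7/4)²)*(-10) = (4 + 4*(49/16))*(-10) = (4 + 49/4)*(-10) = (65/4)*(-10) = -325/2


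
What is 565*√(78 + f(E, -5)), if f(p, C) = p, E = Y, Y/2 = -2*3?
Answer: 565*√66 ≈ 4590.1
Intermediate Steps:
Y = -12 (Y = 2*(-2*3) = 2*(-6) = -12)
E = -12
565*√(78 + f(E, -5)) = 565*√(78 - 12) = 565*√66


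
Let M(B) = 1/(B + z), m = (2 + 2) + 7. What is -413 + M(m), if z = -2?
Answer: -3716/9 ≈ -412.89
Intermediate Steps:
m = 11 (m = 4 + 7 = 11)
M(B) = 1/(-2 + B) (M(B) = 1/(B - 2) = 1/(-2 + B))
-413 + M(m) = -413 + 1/(-2 + 11) = -413 + 1/9 = -413 + ⅑ = -3716/9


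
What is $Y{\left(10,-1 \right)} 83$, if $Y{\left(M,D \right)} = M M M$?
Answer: $83000$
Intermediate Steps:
$Y{\left(M,D \right)} = M^{3}$ ($Y{\left(M,D \right)} = M^{2} M = M^{3}$)
$Y{\left(10,-1 \right)} 83 = 10^{3} \cdot 83 = 1000 \cdot 83 = 83000$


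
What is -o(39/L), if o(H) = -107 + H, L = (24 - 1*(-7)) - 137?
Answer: 11381/106 ≈ 107.37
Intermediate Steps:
L = -106 (L = (24 + 7) - 137 = 31 - 137 = -106)
-o(39/L) = -(-107 + 39/(-106)) = -(-107 + 39*(-1/106)) = -(-107 - 39/106) = -1*(-11381/106) = 11381/106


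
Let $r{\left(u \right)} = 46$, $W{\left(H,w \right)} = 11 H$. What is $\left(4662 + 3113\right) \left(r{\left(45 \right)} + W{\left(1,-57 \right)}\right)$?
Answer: $443175$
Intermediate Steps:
$\left(4662 + 3113\right) \left(r{\left(45 \right)} + W{\left(1,-57 \right)}\right) = \left(4662 + 3113\right) \left(46 + 11 \cdot 1\right) = 7775 \left(46 + 11\right) = 7775 \cdot 57 = 443175$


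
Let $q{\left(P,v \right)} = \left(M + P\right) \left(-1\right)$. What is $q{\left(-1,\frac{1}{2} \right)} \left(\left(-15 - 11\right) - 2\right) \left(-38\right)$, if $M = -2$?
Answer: $3192$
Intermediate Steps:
$q{\left(P,v \right)} = 2 - P$ ($q{\left(P,v \right)} = \left(-2 + P\right) \left(-1\right) = 2 - P$)
$q{\left(-1,\frac{1}{2} \right)} \left(\left(-15 - 11\right) - 2\right) \left(-38\right) = \left(2 - -1\right) \left(\left(-15 - 11\right) - 2\right) \left(-38\right) = \left(2 + 1\right) \left(-26 - 2\right) \left(-38\right) = 3 \left(-28\right) \left(-38\right) = \left(-84\right) \left(-38\right) = 3192$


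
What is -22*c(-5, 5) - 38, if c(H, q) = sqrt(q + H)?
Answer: -38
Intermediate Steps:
c(H, q) = sqrt(H + q)
-22*c(-5, 5) - 38 = -22*sqrt(-5 + 5) - 38 = -22*sqrt(0) - 38 = -22*0 - 38 = 0 - 38 = -38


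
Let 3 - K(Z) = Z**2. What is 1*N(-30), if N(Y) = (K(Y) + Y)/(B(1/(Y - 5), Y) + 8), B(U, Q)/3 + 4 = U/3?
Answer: 10815/47 ≈ 230.11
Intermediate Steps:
B(U, Q) = -12 + U (B(U, Q) = -12 + 3*(U/3) = -12 + U)
K(Z) = 3 - Z**2
N(Y) = (3 + Y - Y**2)/(-4 + 1/(-5 + Y)) (N(Y) = ((3 - Y**2) + Y)/((-12 + 1/(Y - 5)) + 8) = (3 + Y - Y**2)/((-12 + 1/(-5 + Y)) + 8) = (3 + Y - Y**2)/(-4 + 1/(-5 + Y)))
1*N(-30) = 1*((-5 - 30)*(3 - 30 - 1*(-30)**2)/(21 - 4*(-30))) = 1*(-35*(3 - 30 - 1*900)/(21 + 120)) = 1*(-35*(3 - 30 - 900)/141) = 1*((1/141)*(-35)*(-927)) = 1*(10815/47) = 10815/47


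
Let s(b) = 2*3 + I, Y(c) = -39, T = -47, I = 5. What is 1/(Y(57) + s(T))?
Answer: -1/28 ≈ -0.035714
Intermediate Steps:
s(b) = 11 (s(b) = 2*3 + 5 = 6 + 5 = 11)
1/(Y(57) + s(T)) = 1/(-39 + 11) = 1/(-28) = -1/28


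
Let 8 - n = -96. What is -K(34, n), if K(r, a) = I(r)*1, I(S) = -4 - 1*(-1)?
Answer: 3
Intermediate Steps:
I(S) = -3 (I(S) = -4 + 1 = -3)
n = 104 (n = 8 - 1*(-96) = 8 + 96 = 104)
K(r, a) = -3 (K(r, a) = -3*1 = -3)
-K(34, n) = -1*(-3) = 3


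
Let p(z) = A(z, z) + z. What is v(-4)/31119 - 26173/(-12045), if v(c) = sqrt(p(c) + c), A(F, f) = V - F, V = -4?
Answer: 26173/12045 + 2*I*sqrt(2)/31119 ≈ 2.1729 + 9.0891e-5*I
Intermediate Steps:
A(F, f) = -4 - F
p(z) = -4 (p(z) = (-4 - z) + z = -4)
v(c) = sqrt(-4 + c)
v(-4)/31119 - 26173/(-12045) = sqrt(-4 - 4)/31119 - 26173/(-12045) = sqrt(-8)*(1/31119) - 26173*(-1/12045) = (2*I*sqrt(2))*(1/31119) + 26173/12045 = 2*I*sqrt(2)/31119 + 26173/12045 = 26173/12045 + 2*I*sqrt(2)/31119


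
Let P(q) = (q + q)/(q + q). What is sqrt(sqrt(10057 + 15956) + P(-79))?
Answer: sqrt(1 + sqrt(26013)) ≈ 12.739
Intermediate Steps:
P(q) = 1 (P(q) = (2*q)/((2*q)) = (2*q)*(1/(2*q)) = 1)
sqrt(sqrt(10057 + 15956) + P(-79)) = sqrt(sqrt(10057 + 15956) + 1) = sqrt(sqrt(26013) + 1) = sqrt(1 + sqrt(26013))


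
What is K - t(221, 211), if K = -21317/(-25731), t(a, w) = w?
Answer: -5407924/25731 ≈ -210.17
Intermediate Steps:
K = 21317/25731 (K = -21317*(-1/25731) = 21317/25731 ≈ 0.82846)
K - t(221, 211) = 21317/25731 - 1*211 = 21317/25731 - 211 = -5407924/25731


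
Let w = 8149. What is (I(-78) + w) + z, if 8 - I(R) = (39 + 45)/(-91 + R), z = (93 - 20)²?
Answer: 2279218/169 ≈ 13487.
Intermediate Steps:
z = 5329 (z = 73² = 5329)
I(R) = 8 - 84/(-91 + R) (I(R) = 8 - (39 + 45)/(-91 + R) = 8 - 84/(-91 + R))
(I(-78) + w) + z = (4*(-203 + 2*(-78))/(-91 - 78) + 8149) + 5329 = (4*(-203 - 156)/(-169) + 8149) + 5329 = (4*(-1/169)*(-359) + 8149) + 5329 = (1436/169 + 8149) + 5329 = 1378617/169 + 5329 = 2279218/169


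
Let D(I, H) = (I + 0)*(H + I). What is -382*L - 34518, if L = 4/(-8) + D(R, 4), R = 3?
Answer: -42349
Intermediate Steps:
D(I, H) = I*(H + I)
L = 41/2 (L = 4/(-8) + 3*(4 + 3) = 4*(-⅛) + 3*7 = -½ + 21 = 41/2 ≈ 20.500)
-382*L - 34518 = -382*41/2 - 34518 = -7831 - 34518 = -42349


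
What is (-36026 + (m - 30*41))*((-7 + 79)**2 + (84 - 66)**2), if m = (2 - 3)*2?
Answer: -205217064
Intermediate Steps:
m = -2 (m = -1*2 = -2)
(-36026 + (m - 30*41))*((-7 + 79)**2 + (84 - 66)**2) = (-36026 + (-2 - 30*41))*((-7 + 79)**2 + (84 - 66)**2) = (-36026 + (-2 - 1230))*(72**2 + 18**2) = (-36026 - 1232)*(5184 + 324) = -37258*5508 = -205217064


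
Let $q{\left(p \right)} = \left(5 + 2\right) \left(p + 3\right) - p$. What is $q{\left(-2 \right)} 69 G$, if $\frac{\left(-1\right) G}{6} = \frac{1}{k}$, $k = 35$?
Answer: $- \frac{3726}{35} \approx -106.46$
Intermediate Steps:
$q{\left(p \right)} = 21 + 6 p$ ($q{\left(p \right)} = 7 \left(3 + p\right) - p = \left(21 + 7 p\right) - p = 21 + 6 p$)
$G = - \frac{6}{35} \approx -0.17143$
$q{\left(-2 \right)} 69 G = \left(21 + 6 \left(-2\right)\right) 69 \left(- \frac{6}{35}\right) = \left(21 - 12\right) 69 \left(- \frac{6}{35}\right) = 9 \cdot 69 \left(- \frac{6}{35}\right) = 621 \left(- \frac{6}{35}\right) = - \frac{3726}{35}$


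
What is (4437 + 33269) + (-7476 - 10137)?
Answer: 20093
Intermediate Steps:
(4437 + 33269) + (-7476 - 10137) = 37706 - 17613 = 20093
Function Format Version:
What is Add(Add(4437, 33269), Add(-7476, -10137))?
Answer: 20093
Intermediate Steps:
Add(Add(4437, 33269), Add(-7476, -10137)) = Add(37706, -17613) = 20093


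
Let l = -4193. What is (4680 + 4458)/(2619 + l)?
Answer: -4569/787 ≈ -5.8056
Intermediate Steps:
(4680 + 4458)/(2619 + l) = (4680 + 4458)/(2619 - 4193) = 9138/(-1574) = 9138*(-1/1574) = -4569/787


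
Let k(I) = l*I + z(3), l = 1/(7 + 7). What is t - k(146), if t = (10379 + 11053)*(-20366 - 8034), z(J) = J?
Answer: -4260681694/7 ≈ -6.0867e+8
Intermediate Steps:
l = 1/14 ≈ 0.071429
k(I) = 3 + I/14 (k(I) = I/14 + 3 = 3 + I/14)
t = -608668800 (t = 21432*(-28400) = -608668800)
t - k(146) = -608668800 - (3 + (1/14)*146) = -608668800 - (3 + 73/7) = -608668800 - 1*94/7 = -608668800 - 94/7 = -4260681694/7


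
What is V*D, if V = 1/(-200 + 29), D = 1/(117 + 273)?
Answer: -1/66690 ≈ -1.4995e-5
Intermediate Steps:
D = 1/390 ≈ 0.0025641
V = -1/171 (V = 1/(-171) = -1/171 ≈ -0.0058480)
V*D = -1/171*1/390 = -1/66690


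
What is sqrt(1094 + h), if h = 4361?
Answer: sqrt(5455) ≈ 73.858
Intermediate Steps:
sqrt(1094 + h) = sqrt(1094 + 4361) = sqrt(5455)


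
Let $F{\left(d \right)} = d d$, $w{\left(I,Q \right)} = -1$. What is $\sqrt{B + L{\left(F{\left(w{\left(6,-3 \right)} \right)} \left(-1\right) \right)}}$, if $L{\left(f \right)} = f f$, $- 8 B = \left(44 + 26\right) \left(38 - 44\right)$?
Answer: $\frac{\sqrt{214}}{2} \approx 7.3144$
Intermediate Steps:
$F{\left(d \right)} = d^{2}$
$B = \frac{105}{2}$ ($B = - \frac{\left(44 + 26\right) \left(38 - 44\right)}{8} = - \frac{70 \left(-6\right)}{8} = \left(- \frac{1}{8}\right) \left(-420\right) = \frac{105}{2} \approx 52.5$)
$L{\left(f \right)} = f^{2}$
$\sqrt{B + L{\left(F{\left(w{\left(6,-3 \right)} \right)} \left(-1\right) \right)}} = \sqrt{\frac{105}{2} + \left(\left(-1\right)^{2} \left(-1\right)\right)^{2}} = \sqrt{\frac{105}{2} + \left(1 \left(-1\right)\right)^{2}} = \sqrt{\frac{105}{2} + \left(-1\right)^{2}} = \sqrt{\frac{105}{2} + 1} = \sqrt{\frac{107}{2}} = \frac{\sqrt{214}}{2}$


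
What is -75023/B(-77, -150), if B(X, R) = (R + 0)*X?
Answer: -75023/11550 ≈ -6.4955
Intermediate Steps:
B(X, R) = R*X
-75023/B(-77, -150) = -75023/((-150*(-77))) = -75023/11550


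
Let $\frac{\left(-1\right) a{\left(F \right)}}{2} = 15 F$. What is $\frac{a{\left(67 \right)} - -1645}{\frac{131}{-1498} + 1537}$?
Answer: $- \frac{109354}{460459} \approx -0.23749$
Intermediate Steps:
$a{\left(F \right)} = - 30 F$ ($a{\left(F \right)} = - 2 \cdot 15 F = - 30 F$)
$\frac{a{\left(67 \right)} - -1645}{\frac{131}{-1498} + 1537} = \frac{\left(-30\right) 67 - -1645}{\frac{131}{-1498} + 1537} = \frac{-2010 + 1645}{131 \left(- \frac{1}{1498}\right) + 1537} = - \frac{365}{- \frac{131}{1498} + 1537} = - \frac{365}{\frac{2302295}{1498}} = \left(-365\right) \frac{1498}{2302295} = - \frac{109354}{460459}$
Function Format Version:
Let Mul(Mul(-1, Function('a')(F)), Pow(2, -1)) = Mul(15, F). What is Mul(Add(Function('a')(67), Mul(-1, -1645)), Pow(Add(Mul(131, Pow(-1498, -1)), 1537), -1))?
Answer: Rational(-109354, 460459) ≈ -0.23749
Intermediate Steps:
Function('a')(F) = Mul(-30, F) (Function('a')(F) = Mul(-2, Mul(15, F)) = Mul(-30, F))
Mul(Add(Function('a')(67), Mul(-1, -1645)), Pow(Add(Mul(131, Pow(-1498, -1)), 1537), -1)) = Mul(Add(Mul(-30, 67), Mul(-1, -1645)), Pow(Add(Mul(131, Pow(-1498, -1)), 1537), -1)) = Mul(Add(-2010, 1645), Pow(Add(Mul(131, Rational(-1, 1498)), 1537), -1)) = Mul(-365, Pow(Add(Rational(-131, 1498), 1537), -1)) = Mul(-365, Pow(Rational(2302295, 1498), -1)) = Mul(-365, Rational(1498, 2302295)) = Rational(-109354, 460459)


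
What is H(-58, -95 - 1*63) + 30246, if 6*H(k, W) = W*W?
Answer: 103220/3 ≈ 34407.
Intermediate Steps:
H(k, W) = W**2/6 (H(k, W) = (W*W)/6 = W**2/6)
H(-58, -95 - 1*63) + 30246 = (-95 - 1*63)**2/6 + 30246 = (-95 - 63)**2/6 + 30246 = (1/6)*(-158)**2 + 30246 = (1/6)*24964 + 30246 = 12482/3 + 30246 = 103220/3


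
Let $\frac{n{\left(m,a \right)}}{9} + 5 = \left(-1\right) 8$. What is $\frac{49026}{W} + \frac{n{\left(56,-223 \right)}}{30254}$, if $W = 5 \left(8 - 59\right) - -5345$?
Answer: $\frac{741318537}{76996430} \approx 9.628$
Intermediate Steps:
$n{\left(m,a \right)} = -117$ ($n{\left(m,a \right)} = -45 + 9 \left(\left(-1\right) 8\right) = -45 + 9 \left(-8\right) = -45 - 72 = -117$)
$W = 5090$ ($W = 5 \left(-51\right) + 5345 = -255 + 5345 = 5090$)
$\frac{49026}{W} + \frac{n{\left(56,-223 \right)}}{30254} = \frac{49026}{5090} - \frac{117}{30254} = 49026 \cdot \frac{1}{5090} - \frac{117}{30254} = \frac{24513}{2545} - \frac{117}{30254} = \frac{741318537}{76996430}$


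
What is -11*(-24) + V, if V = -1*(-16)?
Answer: 280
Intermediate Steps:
V = 16
-11*(-24) + V = -11*(-24) + 16 = 264 + 16 = 280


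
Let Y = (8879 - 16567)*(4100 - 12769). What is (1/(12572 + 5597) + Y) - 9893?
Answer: 1210734539052/18169 ≈ 6.6637e+7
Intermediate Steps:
Y = 66647272 (Y = -7688*(-8669) = 66647272)
(1/(12572 + 5597) + Y) - 9893 = (1/(12572 + 5597) + 66647272) - 9893 = (1/18169 + 66647272) - 9893 = 1210914284969/18169 - 9893 = 1210734539052/18169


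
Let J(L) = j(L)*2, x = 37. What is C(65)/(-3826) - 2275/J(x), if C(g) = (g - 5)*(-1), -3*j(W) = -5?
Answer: -2611185/3826 ≈ -682.48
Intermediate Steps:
j(W) = 5/3 (j(W) = -⅓*(-5) = 5/3)
J(L) = 10/3 (J(L) = (5/3)*2 = 10/3)
C(g) = 5 - g (C(g) = (-5 + g)*(-1) = 5 - g)
C(65)/(-3826) - 2275/J(x) = (5 - 1*65)/(-3826) - 2275/10/3 = (5 - 65)*(-1/3826) - 2275*3/10 = -60*(-1/3826) - 1365/2 = 30/1913 - 1365/2 = -2611185/3826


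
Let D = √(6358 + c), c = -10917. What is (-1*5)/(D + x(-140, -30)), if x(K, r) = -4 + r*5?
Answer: 154/5655 + I*√4559/5655 ≈ 0.027233 + 0.01194*I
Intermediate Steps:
x(K, r) = -4 + 5*r
D = I*√4559 (D = √(6358 - 10917) = √(-4559) = I*√4559 ≈ 67.52*I)
(-1*5)/(D + x(-140, -30)) = (-1*5)/(I*√4559 + (-4 + 5*(-30))) = -5/(I*√4559 + (-4 - 150)) = -5/(I*√4559 - 154) = -5/(-154 + I*√4559)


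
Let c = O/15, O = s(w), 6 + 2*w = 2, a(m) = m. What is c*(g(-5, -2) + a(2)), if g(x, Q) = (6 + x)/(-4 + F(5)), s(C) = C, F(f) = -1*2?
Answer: -11/45 ≈ -0.24444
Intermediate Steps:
F(f) = -2
w = -2 (w = -3 + (½)*2 = -3 + 1 = -2)
O = -2
g(x, Q) = -1 - x/6 (g(x, Q) = (6 + x)/(-4 - 2) = (6 + x)/(-6) = (6 + x)*(-⅙) = -1 - x/6)
c = -2/15 ≈ -0.13333
c*(g(-5, -2) + a(2)) = -2*((-1 - ⅙*(-5)) + 2)/15 = -2*((-1 + ⅚) + 2)/15 = -2*(-⅙ + 2)/15 = -2/15*11/6 = -11/45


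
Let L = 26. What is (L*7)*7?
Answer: 1274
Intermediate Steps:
(L*7)*7 = (26*7)*7 = 182*7 = 1274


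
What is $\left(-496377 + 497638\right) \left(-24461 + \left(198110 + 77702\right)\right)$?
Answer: $316953611$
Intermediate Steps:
$\left(-496377 + 497638\right) \left(-24461 + \left(198110 + 77702\right)\right) = 1261 \left(-24461 + 275812\right) = 1261 \cdot 251351 = 316953611$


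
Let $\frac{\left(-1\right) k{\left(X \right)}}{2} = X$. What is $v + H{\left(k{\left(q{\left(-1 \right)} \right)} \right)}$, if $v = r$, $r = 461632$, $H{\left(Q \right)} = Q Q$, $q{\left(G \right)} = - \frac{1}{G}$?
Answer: $461636$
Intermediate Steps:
$k{\left(X \right)} = - 2 X$
$H{\left(Q \right)} = Q^{2}$
$v = 461632$
$v + H{\left(k{\left(q{\left(-1 \right)} \right)} \right)} = 461632 + \left(- 2 \left(- \frac{1}{-1}\right)\right)^{2} = 461632 + \left(- 2 \left(\left(-1\right) \left(-1\right)\right)\right)^{2} = 461632 + \left(\left(-2\right) 1\right)^{2} = 461632 + \left(-2\right)^{2} = 461632 + 4 = 461636$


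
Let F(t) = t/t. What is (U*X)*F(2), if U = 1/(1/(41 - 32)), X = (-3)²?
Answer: 81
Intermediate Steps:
F(t) = 1
X = 9
U = 9 (U = 1/(1/9) = 1/(⅑) = 9)
(U*X)*F(2) = (9*9)*1 = 81*1 = 81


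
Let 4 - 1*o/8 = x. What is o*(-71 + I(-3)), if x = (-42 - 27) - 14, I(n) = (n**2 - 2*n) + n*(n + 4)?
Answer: -41064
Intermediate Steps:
I(n) = n**2 - 2*n + n*(4 + n) (I(n) = (n**2 - 2*n) + n*(4 + n) = n**2 - 2*n + n*(4 + n))
x = -83 (x = -69 - 14 = -83)
o = 696 (o = 32 - 8*(-83) = 32 + 664 = 696)
o*(-71 + I(-3)) = 696*(-71 + 2*(-3)*(1 - 3)) = 696*(-71 + 2*(-3)*(-2)) = 696*(-71 + 12) = 696*(-59) = -41064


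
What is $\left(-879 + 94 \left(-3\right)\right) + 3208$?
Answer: $2047$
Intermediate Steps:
$\left(-879 + 94 \left(-3\right)\right) + 3208 = \left(-879 - 282\right) + 3208 = -1161 + 3208 = 2047$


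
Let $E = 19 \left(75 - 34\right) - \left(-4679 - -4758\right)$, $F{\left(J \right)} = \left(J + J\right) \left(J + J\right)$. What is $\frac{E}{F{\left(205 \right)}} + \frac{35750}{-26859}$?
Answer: $- \frac{59907737}{45149979} \approx -1.3269$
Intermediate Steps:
$F{\left(J \right)} = 4 J^{2}$ ($F{\left(J \right)} = 2 J 2 J = 4 J^{2}$)
$E = 700$ ($E = 19 \cdot 41 - \left(-4679 + 4758\right) = 779 - 79 = 700$)
$\frac{E}{F{\left(205 \right)}} + \frac{35750}{-26859} = \frac{700}{4 \cdot 205^{2}} + \frac{35750}{-26859} = \frac{700}{4 \cdot 42025} + 35750 \left(- \frac{1}{26859}\right) = \frac{700}{168100} - \frac{35750}{26859} = 700 \cdot \frac{1}{168100} - \frac{35750}{26859} = \frac{7}{1681} - \frac{35750}{26859} = - \frac{59907737}{45149979}$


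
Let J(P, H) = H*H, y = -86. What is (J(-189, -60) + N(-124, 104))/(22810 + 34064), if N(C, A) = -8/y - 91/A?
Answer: 1238131/19564656 ≈ 0.063284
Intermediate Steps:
N(C, A) = 4/43 - 91/A (N(C, A) = -8/(-86) - 91/A = -8*(-1/86) - 91/A = 4/43 - 91/A)
J(P, H) = H²
(J(-189, -60) + N(-124, 104))/(22810 + 34064) = ((-60)² + (4/43 - 91/104))/(22810 + 34064) = (3600 + (4/43 - 91*1/104))/56874 = (3600 + (4/43 - 7/8))*(1/56874) = (3600 - 269/344)*(1/56874) = (1238131/344)*(1/56874) = 1238131/19564656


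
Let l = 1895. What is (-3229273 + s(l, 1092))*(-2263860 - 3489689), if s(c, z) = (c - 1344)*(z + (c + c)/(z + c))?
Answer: 1556731038538317/103 ≈ 1.5114e+13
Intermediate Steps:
s(c, z) = (-1344 + c)*(z + 2*c/(c + z)) (s(c, z) = (-1344 + c)*(z + (2*c)/(c + z)) = (-1344 + c)*(z + 2*c/(c + z)))
(-3229273 + s(l, 1092))*(-2263860 - 3489689) = (-3229273 + (-2688*1895 - 1344*1092² + 2*1895² + 1895*1092² + 1092*1895² - 1344*1895*1092)/(1895 + 1092))*(-2263860 - 3489689) = (-3229273 + (-5093760 - 1344*1192464 + 2*3591025 + 1895*1192464 + 1092*3591025 - 2781192960)/2987)*(-5753549) = (-3229273 + (-5093760 - 1602671616 + 7182050 + 2259719280 + 3921399300 - 2781192960)/2987)*(-5753549) = (-3229273 + (1/2987)*1799342294)*(-5753549) = (-3229273 + 62046286/103)*(-5753549) = -270568833/103*(-5753549) = 1556731038538317/103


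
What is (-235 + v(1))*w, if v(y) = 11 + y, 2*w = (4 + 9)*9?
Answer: -26091/2 ≈ -13046.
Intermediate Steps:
w = 117/2 (w = ((4 + 9)*9)/2 = (13*9)/2 = (½)*117 = 117/2 ≈ 58.500)
(-235 + v(1))*w = (-235 + (11 + 1))*(117/2) = (-235 + 12)*(117/2) = -223*117/2 = -26091/2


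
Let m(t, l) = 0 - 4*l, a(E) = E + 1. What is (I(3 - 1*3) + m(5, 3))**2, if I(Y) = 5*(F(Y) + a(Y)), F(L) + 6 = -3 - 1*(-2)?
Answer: 1764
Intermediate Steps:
F(L) = -7 (F(L) = -6 + (-3 - 1*(-2)) = -6 + (-3 + 2) = -6 - 1 = -7)
a(E) = 1 + E
m(t, l) = -4*l
I(Y) = -30 + 5*Y (I(Y) = 5*(-7 + (1 + Y)) = 5*(-6 + Y) = -30 + 5*Y)
(I(3 - 1*3) + m(5, 3))**2 = ((-30 + 5*(3 - 1*3)) - 4*3)**2 = ((-30 + 5*(3 - 3)) - 12)**2 = ((-30 + 5*0) - 12)**2 = ((-30 + 0) - 12)**2 = (-30 - 12)**2 = (-42)**2 = 1764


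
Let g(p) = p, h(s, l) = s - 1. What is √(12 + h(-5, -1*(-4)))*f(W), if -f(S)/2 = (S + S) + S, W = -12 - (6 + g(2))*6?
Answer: 360*√6 ≈ 881.82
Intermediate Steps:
h(s, l) = -1 + s
W = -60 (W = -12 - (6 + 2)*6 = -12 - 8*6 = -12 - 1*48 = -12 - 48 = -60)
f(S) = -6*S (f(S) = -2*((S + S) + S) = -2*(2*S + S) = -6*S)
√(12 + h(-5, -1*(-4)))*f(W) = √(12 + (-1 - 5))*(-6*(-60)) = √(12 - 6)*360 = √6*360 = 360*√6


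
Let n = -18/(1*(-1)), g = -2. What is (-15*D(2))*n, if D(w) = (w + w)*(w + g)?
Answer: 0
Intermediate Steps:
n = 18 (n = -18/(-1) = -18*(-1) = 18)
D(w) = 2*w*(-2 + w) (D(w) = (w + w)*(w - 2) = (2*w)*(-2 + w) = 2*w*(-2 + w))
(-15*D(2))*n = -30*2*(-2 + 2)*18 = -30*2*0*18 = -15*0*18 = 0*18 = 0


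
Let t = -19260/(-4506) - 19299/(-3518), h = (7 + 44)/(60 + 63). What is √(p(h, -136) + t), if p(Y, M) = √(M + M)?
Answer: √(68127945371922 + 27921036449296*I*√17)/2642018 ≈ 3.8029 + 2.1684*I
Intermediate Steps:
h = 17/41 (h = 51/123 = 51*(1/123) = 17/41 ≈ 0.41463)
p(Y, M) = √2*√M (p(Y, M) = √(2*M) = √2*√M)
t = 25786329/2642018 (t = -19260*(-1/4506) - 19299*(-1/3518) = 3210/751 + 19299/3518 = 25786329/2642018 ≈ 9.7601)
√(p(h, -136) + t) = √(√2*√(-136) + 25786329/2642018) = √(√2*(2*I*√34) + 25786329/2642018) = √(4*I*√17 + 25786329/2642018) = √(25786329/2642018 + 4*I*√17)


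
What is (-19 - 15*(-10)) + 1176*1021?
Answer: 1200827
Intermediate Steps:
(-19 - 15*(-10)) + 1176*1021 = (-19 + 150) + 1200696 = 131 + 1200696 = 1200827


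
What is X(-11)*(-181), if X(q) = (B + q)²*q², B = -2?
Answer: -3701269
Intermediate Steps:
X(q) = q²*(-2 + q)² (X(q) = (-2 + q)²*q² = q²*(-2 + q)²)
X(-11)*(-181) = ((-11)²*(-2 - 11)²)*(-181) = (121*(-13)²)*(-181) = (121*169)*(-181) = 20449*(-181) = -3701269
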